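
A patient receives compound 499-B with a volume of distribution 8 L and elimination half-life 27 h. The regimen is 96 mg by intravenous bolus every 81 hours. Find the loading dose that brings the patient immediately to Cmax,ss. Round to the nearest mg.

110 mg

f = (1/2)^(81/27) ≈ 0.125000; accumulation ratio R = 1/(1−f) ≈ 1.14286.
Loading dose to hit Cmax,ss on first dose: D_load = D_maint·R ≈ 96 × 1.14286 ≈ 109.71 mg.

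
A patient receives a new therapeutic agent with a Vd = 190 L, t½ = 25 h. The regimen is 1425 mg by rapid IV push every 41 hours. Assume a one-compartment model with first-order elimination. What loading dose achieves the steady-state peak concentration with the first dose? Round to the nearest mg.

2098 mg

f = (1/2)^(41/25) ≈ 0.320856; accumulation ratio R = 1/(1−f) ≈ 1.47244.
Loading dose to hit Cmax,ss on first dose: D_load = D_maint·R ≈ 1425 × 1.47244 ≈ 2098.23 mg.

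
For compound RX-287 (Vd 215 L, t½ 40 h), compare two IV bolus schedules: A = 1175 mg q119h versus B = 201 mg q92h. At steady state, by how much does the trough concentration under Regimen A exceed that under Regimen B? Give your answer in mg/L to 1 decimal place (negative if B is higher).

Regimen A: f = (1/2)^(119/40) ≈ 0.1272; Cmin,ss = (1175/215)·f/(1−f) ≈ 0.796 mg/L.
Regimen B: f = (1/2)^(92/40) ≈ 0.2031; Cmin,ss = (201/215)·f/(1−f) ≈ 0.238 mg/L.
Difference ≈ 0.796 − 0.238 ≈ 0.558 mg/L.

0.6 mg/L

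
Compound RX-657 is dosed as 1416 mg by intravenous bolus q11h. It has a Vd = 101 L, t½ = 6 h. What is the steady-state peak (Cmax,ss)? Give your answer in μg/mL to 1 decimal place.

19.5 μg/mL

k = ln2/t½ = ln2/6 ≈ 0.115525 h⁻¹; fraction remaining f = e^(−kτ) = e^(−0.115525×11) ≈ 0.2806.
Accumulation ratio R = 1/(1 − f) ≈ 1/0.7194 ≈ 1.3900.
Each bolus raises the concentration by D/Vd = 1416/101 ≈ 14.020 μg/mL.
Cmax,ss = C₀/(1 − f) ≈ 14.020/0.7194 ≈ 19.488 μg/mL.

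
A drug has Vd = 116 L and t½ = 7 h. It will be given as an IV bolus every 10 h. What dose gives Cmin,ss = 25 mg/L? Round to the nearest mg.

4906 mg

τ/t½ = 10/7 ≈ 1.4286, so f = (1/2)^(10/7) ≈ 0.371499.
Cmin,ss = (D/Vd)·f/(1−f), so D = Cmin,ss·Vd·(1−f)/f.
D = 25 × 116 × (1−f)/f ≈ 25 × 116 × 1.69180 ≈ 4906.22 mg.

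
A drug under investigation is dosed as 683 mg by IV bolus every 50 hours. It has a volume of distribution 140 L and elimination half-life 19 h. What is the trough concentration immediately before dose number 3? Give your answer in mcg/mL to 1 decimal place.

f = (1/2)^(τ/t½) = (1/2)^(50/19) ≈ 0.1614.
C₀ = D/Vd = 683/140 ≈ 4.879 mcg/mL.
Before the 3rd dose, 2 doses have been given. Superposition: Cmin = C₀·(f + f²).
≈ 4.879 × (0.1614 + 0.0260) ≈ 4.879 × 0.1874 ≈ 0.914 mcg/mL.

0.9 mcg/mL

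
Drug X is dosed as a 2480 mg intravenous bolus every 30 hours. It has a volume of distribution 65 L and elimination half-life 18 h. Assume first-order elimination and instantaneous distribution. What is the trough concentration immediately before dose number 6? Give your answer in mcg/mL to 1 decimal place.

17.5 mcg/mL

f = (1/2)^(τ/t½) = (1/2)^(30/18) ≈ 0.3150.
C₀ = D/Vd = 2480/65 ≈ 38.154 mcg/mL.
Before the 6th dose, 5 doses have been given. Superposition: Cmin = C₀·(f + f² + … + f^5).
≈ 38.154 × (0.3150 + 0.0992 + 0.0313 + 0.0098 + 0.0031) ≈ 38.154 × 0.4584 ≈ 17.490 mcg/mL.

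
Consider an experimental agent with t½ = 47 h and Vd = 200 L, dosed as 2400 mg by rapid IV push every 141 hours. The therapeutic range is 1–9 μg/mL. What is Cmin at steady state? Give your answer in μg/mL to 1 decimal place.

1.7 μg/mL

τ = 141 h = 3 half-lives, so f = (1/2)^3 = 0.125.
Accumulation ratio R = 1/(1 − f) = 1/0.875 = 8/7.
Single-dose peak C₀ = D/Vd = 2400/200 = 12 μg/mL.
Steady-state peak Cmax,ss = C₀·R = 12 × 8/7 ≈ 13.714 μg/mL.
Steady-state trough Cmin,ss = Cmax,ss·f ≈ 13.714 × 0.125 ≈ 1.714 μg/mL.
Trough 1.7 μg/mL vs MEC 1 μg/mL: adequate.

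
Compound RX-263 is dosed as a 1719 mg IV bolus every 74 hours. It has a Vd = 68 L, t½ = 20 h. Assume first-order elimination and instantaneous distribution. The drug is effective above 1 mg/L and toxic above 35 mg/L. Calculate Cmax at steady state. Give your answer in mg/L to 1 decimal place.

27.4 mg/L

Over one 74-h interval, 74/20 ≈ 3.7 half-lives elapse, leaving f ≈ 0.0769 of each dose.
Accumulation ratio R = 1/(1 − f) ≈ 1/0.9231 ≈ 1.0833.
Each bolus raises the concentration by D/Vd = 1719/68 ≈ 25.279 mg/L.
Steady-state peak Cmax,ss = C₀·R ≈ 25.279 × 1.0833 ≈ 27.385 mg/L.
Peak 27.4 mg/L vs MTC 35 mg/L: below toxic threshold.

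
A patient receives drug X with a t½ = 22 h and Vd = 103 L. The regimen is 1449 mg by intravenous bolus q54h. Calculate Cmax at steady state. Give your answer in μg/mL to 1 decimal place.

17.2 μg/mL

τ/t½ = 54/22 ≈ 2.4545, so fraction remaining f = (1/2)^(54/22) ≈ 0.1824.
Accumulation ratio R = 1/(1 − f) ≈ 1/0.8176 ≈ 1.2231.
Each bolus raises the concentration by D/Vd = 1449/103 ≈ 14.068 μg/mL.
Cmax,ss = C₀/(1 − f) ≈ 14.068/0.8176 ≈ 17.206 μg/mL.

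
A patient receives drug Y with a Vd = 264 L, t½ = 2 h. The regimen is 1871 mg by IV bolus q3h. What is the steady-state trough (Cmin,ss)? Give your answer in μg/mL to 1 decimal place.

Over one 3-h interval, 3/2 ≈ 1.5 half-lives elapse, leaving f ≈ 0.3536 of each dose.
Accumulation ratio R = 1/(1 − f) ≈ 1/0.6464 ≈ 1.5470.
Single-dose peak C₀ = D/Vd = 1871/264 ≈ 7.087 μg/mL.
Cmax,ss = C₀/(1 − f) ≈ 7.087/0.6464 ≈ 10.964 μg/mL.
Steady-state trough Cmin,ss = Cmax,ss·f ≈ 10.964 × 0.3536 ≈ 3.877 μg/mL.

3.9 μg/mL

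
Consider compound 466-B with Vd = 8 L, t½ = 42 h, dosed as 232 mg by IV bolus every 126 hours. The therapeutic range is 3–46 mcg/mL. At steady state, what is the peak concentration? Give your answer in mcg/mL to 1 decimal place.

33.1 mcg/mL

τ = 126 h = 3 half-lives, so f = (1/2)^3 = 0.125.
Accumulation ratio R = 1/(1 − f) = 1/0.875 = 8/7.
Single-dose peak C₀ = D/Vd = 232/8 = 29 mcg/mL.
Steady-state peak Cmax,ss = C₀·R = 29 × 8/7 ≈ 33.143 mcg/mL.
Peak 33.1 mcg/mL vs MTC 46 mcg/mL: below toxic threshold.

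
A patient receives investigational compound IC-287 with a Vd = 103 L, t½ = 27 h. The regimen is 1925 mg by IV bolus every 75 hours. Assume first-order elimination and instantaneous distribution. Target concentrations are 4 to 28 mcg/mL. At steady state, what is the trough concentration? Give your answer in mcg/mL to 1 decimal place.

3.2 mcg/mL

k = ln2/t½ = ln2/27 ≈ 0.025672 h⁻¹; fraction remaining f = e^(−kτ) = e^(−0.025672×75) ≈ 0.1458.
Single-dose peak C₀ = D/Vd = 1925/103 ≈ 18.689 mcg/mL.
Steady-state trough Cmin,ss = C₀·f/(1−f) ≈ 18.689 × 0.1458/0.8542 ≈ 3.190 mcg/mL.
Trough 3.2 mcg/mL vs MEC 4 mcg/mL: subtherapeutic.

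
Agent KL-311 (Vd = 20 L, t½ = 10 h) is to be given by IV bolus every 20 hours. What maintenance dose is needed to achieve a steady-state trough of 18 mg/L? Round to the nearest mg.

1080 mg

τ/t½ = 20/10 ≈ 2, so f = (1/2)^(20/10) ≈ 0.250000.
Cmin,ss = (D/Vd)·f/(1−f), so D = Cmin,ss·Vd·(1−f)/f.
D = 18 × 20 × (1−f)/f ≈ 18 × 20 × 3.00000 ≈ 1080.00 mg.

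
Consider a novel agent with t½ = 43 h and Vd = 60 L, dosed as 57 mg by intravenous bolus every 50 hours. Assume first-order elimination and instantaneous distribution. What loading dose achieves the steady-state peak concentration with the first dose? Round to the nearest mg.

f = (1/2)^(50/43) ≈ 0.446648; accumulation ratio R = 1/(1−f) ≈ 1.80717.
Loading dose to hit Cmax,ss on first dose: D_load = D_maint·R ≈ 57 × 1.80717 ≈ 103.01 mg.

103 mg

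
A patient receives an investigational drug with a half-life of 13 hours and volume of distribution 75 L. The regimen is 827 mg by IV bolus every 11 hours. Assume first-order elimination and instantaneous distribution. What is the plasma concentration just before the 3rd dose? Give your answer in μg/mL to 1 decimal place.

9.5 μg/mL

f = (1/2)^(τ/t½) = (1/2)^(11/13) ≈ 0.5563.
C₀ = D/Vd = 827/75 ≈ 11.027 μg/mL.
Before the 3rd dose, 2 doses have been given. Superposition: Cmin = C₀·(f + f²).
≈ 11.027 × (0.5563 + 0.3095) ≈ 11.027 × 0.8658 ≈ 9.547 μg/mL.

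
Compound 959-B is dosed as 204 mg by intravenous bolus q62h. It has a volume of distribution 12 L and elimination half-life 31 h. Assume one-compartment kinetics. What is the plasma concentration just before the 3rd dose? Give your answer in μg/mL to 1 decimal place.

f = (1/2)^(τ/t½) = (1/2)^(62/31) ≈ 0.2500.
C₀ = D/Vd = 204/12 ≈ 17.000 μg/mL.
Before the 3rd dose, 2 doses have been given. Superposition: Cmin = C₀·(f + f²).
≈ 17.000 × (0.2500 + 0.0625) ≈ 17.000 × 0.3125 ≈ 5.312 μg/mL.

5.3 μg/mL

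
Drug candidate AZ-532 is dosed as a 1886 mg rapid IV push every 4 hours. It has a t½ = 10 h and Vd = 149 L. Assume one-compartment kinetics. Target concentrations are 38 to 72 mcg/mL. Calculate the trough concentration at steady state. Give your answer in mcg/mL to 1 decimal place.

k = ln2/t½ = ln2/10 ≈ 0.069315 h⁻¹; fraction remaining f = e^(−kτ) = e^(−0.069315×4) ≈ 0.7579.
Each bolus raises the concentration by D/Vd = 1886/149 ≈ 12.658 mcg/mL.
Steady-state trough Cmin,ss = C₀·f/(1−f) ≈ 12.658 × 0.7579/0.2421 ≈ 39.626 mcg/mL.
Trough 39.6 mcg/mL vs MEC 38 mcg/mL: adequate.

39.6 mcg/mL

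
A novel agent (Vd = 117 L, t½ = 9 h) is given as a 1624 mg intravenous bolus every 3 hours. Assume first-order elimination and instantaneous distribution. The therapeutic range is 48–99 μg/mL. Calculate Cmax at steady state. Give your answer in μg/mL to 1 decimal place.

τ/t½ = 3/9 ≈ 0.33333, so fraction remaining f = (1/2)^(3/9) ≈ 0.7937.
At steady state, accumulation factor R = 1/(1 − e^(−kτ)) ≈ 4.8473.
Single-dose peak C₀ = D/Vd = 1624/117 ≈ 13.880 μg/mL.
Steady-state peak Cmax,ss = C₀·R ≈ 13.880 × 4.8473 ≈ 67.281 μg/mL.
Peak 67.3 μg/mL vs MTC 99 μg/mL: below toxic threshold.

67.3 μg/mL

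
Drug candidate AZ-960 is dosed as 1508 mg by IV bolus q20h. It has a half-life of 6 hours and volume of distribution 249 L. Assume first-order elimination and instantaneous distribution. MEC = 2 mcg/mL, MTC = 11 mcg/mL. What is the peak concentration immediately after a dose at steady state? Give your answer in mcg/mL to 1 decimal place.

Over one 20-h interval, 20/6 ≈ 3.3333 half-lives elapse, leaving f ≈ 0.0992 of each dose.
At steady state, accumulation factor R = 1/(1 − e^(−kτ)) ≈ 1.1101.
Each bolus raises the concentration by D/Vd = 1508/249 ≈ 6.056 mcg/mL.
Cmax,ss = C₀/(1 − f) ≈ 6.056/0.9008 ≈ 6.723 mcg/mL.
Peak 6.7 mcg/mL vs MTC 11 mcg/mL: below toxic threshold.

6.7 mcg/mL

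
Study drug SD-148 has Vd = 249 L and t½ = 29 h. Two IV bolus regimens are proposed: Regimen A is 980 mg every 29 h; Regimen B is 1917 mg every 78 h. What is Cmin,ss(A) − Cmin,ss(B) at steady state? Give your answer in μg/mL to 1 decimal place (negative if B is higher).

2.5 μg/mL

Regimen A: f = (1/2)^(29/29) ≈ 0.5000; Cmin,ss = (980/249)·f/(1−f) ≈ 3.936 μg/mL.
Regimen B: f = (1/2)^(78/29) ≈ 0.1550; Cmin,ss = (1917/249)·f/(1−f) ≈ 1.412 μg/mL.
Difference ≈ 3.936 − 1.412 ≈ 2.524 μg/mL.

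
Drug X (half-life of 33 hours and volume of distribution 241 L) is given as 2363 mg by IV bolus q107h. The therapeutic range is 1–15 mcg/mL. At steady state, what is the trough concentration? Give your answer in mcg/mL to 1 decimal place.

k = ln2/t½ = ln2/33 ≈ 0.021004 h⁻¹; fraction remaining f = e^(−kτ) = e^(−0.021004×107) ≈ 0.1057.
At steady state, accumulation factor R = 1/(1 − e^(−kτ)) ≈ 1.1182.
Single-dose peak C₀ = D/Vd = 2363/241 ≈ 9.805 mcg/mL.
Steady-state peak Cmax,ss = C₀·R ≈ 9.805 × 1.1182 ≈ 10.964 mcg/mL.
Steady-state trough Cmin,ss = Cmax,ss·f ≈ 10.964 × 0.1057 ≈ 1.159 mcg/mL.
Trough 1.2 mcg/mL vs MEC 1 mcg/mL: adequate.

1.2 mcg/mL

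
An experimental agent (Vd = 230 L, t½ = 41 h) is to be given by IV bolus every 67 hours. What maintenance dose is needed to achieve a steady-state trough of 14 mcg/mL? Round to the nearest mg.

6775 mg

τ/t½ = 67/41 ≈ 1.6341, so f = (1/2)^(67/41) ≈ 0.322161.
Cmin,ss = (D/Vd)·f/(1−f), so D = Cmin,ss·Vd·(1−f)/f.
D = 14 × 230 × (1−f)/f ≈ 14 × 230 × 2.10404 ≈ 6775.01 mg.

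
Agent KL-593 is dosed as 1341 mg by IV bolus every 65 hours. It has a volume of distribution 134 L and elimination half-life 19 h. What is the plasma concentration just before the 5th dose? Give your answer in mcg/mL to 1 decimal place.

1.0 mcg/mL

f = (1/2)^(τ/t½) = (1/2)^(65/19) ≈ 0.0934.
C₀ = D/Vd = 1341/134 ≈ 10.007 mcg/mL.
Before the 5th dose, 4 doses have been given. Superposition: Cmin = C₀·(f + f² + … + f^4).
≈ 10.007 × (0.0934 + 0.0087 + 0.0008 + 0.0001) ≈ 10.007 × 0.1030 ≈ 1.031 mcg/mL.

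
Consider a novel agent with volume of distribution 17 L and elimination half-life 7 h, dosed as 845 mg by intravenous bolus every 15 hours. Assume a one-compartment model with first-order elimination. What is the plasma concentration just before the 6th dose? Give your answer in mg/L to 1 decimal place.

f = (1/2)^(τ/t½) = (1/2)^(15/7) ≈ 0.2264.
C₀ = D/Vd = 845/17 ≈ 49.706 mg/L.
Before the 6th dose, 5 doses have been given. Superposition: Cmin = C₀·(f + f² + … + f^5).
≈ 49.706 × (0.2264 + 0.0513 + 0.0116 + 0.0026 + 0.0006) ≈ 49.706 × 0.2925 ≈ 14.539 mg/L.

14.5 mg/L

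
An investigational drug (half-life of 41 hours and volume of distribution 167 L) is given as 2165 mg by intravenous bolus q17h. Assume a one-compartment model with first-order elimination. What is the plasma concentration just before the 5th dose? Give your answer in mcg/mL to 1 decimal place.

26.6 mcg/mL

f = (1/2)^(τ/t½) = (1/2)^(17/41) ≈ 0.7502.
C₀ = D/Vd = 2165/167 ≈ 12.964 mcg/mL.
Before the 5th dose, 4 doses have been given. Superposition: Cmin = C₀·(f + f² + … + f^4).
≈ 12.964 × (0.7502 + 0.5628 + 0.4222 + 0.3167) ≈ 12.964 × 2.0519 ≈ 26.601 mcg/mL.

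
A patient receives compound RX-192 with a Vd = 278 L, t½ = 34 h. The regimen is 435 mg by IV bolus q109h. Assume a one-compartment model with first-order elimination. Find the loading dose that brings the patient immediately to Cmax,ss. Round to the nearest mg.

488 mg

f = (1/2)^(109/34) ≈ 0.108376; accumulation ratio R = 1/(1−f) ≈ 1.12155.
Loading dose to hit Cmax,ss on first dose: D_load = D_maint·R ≈ 435 × 1.12155 ≈ 487.87 mg.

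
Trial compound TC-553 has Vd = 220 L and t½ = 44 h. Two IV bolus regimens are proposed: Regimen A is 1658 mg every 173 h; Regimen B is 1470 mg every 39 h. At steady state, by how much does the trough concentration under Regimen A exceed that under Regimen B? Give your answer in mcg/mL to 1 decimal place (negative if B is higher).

-7.3 mcg/mL

Regimen A: f = (1/2)^(173/44) ≈ 0.0655; Cmin,ss = (1658/220)·f/(1−f) ≈ 0.528 mcg/mL.
Regimen B: f = (1/2)^(39/44) ≈ 0.5410; Cmin,ss = (1470/220)·f/(1−f) ≈ 7.876 mcg/mL.
Difference ≈ 0.528 − 7.876 ≈ -7.348 mcg/mL.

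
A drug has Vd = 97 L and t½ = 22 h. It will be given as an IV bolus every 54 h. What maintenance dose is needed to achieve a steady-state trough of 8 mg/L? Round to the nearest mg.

τ/t½ = 54/22 ≈ 2.4545, so f = (1/2)^(54/22) ≈ 0.182435.
Cmin,ss = (D/Vd)·f/(1−f), so D = Cmin,ss·Vd·(1−f)/f.
D = 8 × 97 × (1−f)/f ≈ 8 × 97 × 4.48140 ≈ 3477.57 mg.

3478 mg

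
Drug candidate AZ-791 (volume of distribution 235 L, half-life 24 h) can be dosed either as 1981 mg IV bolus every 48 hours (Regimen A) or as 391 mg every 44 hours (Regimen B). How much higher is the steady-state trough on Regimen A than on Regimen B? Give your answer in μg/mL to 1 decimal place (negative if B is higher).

2.2 μg/mL

Regimen A: f = (1/2)^(48/24) ≈ 0.2500; Cmin,ss = (1981/235)·f/(1−f) ≈ 2.810 μg/mL.
Regimen B: f = (1/2)^(44/24) ≈ 0.2806; Cmin,ss = (391/235)·f/(1−f) ≈ 0.649 μg/mL.
Difference ≈ 2.810 − 0.649 ≈ 2.161 μg/mL.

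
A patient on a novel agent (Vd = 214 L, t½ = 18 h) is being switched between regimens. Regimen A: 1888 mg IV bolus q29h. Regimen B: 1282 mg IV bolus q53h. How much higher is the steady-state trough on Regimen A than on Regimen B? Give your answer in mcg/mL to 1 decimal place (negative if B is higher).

Regimen A: f = (1/2)^(29/18) ≈ 0.3273; Cmin,ss = (1888/214)·f/(1−f) ≈ 4.293 mcg/mL.
Regimen B: f = (1/2)^(53/18) ≈ 0.1299; Cmin,ss = (1282/214)·f/(1−f) ≈ 0.894 mcg/mL.
Difference ≈ 4.293 − 0.894 ≈ 3.399 mcg/mL.

3.4 mcg/mL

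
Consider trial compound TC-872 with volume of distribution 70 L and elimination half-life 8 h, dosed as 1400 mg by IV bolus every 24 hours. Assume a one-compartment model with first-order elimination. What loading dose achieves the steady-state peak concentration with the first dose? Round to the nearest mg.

f = (1/2)^(24/8) ≈ 0.125000; accumulation ratio R = 1/(1−f) ≈ 1.14286.
Loading dose to hit Cmax,ss on first dose: D_load = D_maint·R ≈ 1400 × 1.14286 ≈ 1600.00 mg.

1600 mg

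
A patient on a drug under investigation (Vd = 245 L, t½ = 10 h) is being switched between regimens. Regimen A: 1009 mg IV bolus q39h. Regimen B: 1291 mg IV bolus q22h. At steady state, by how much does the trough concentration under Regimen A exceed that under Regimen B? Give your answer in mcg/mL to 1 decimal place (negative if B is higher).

-1.2 mcg/mL

Regimen A: f = (1/2)^(39/10) ≈ 0.0670; Cmin,ss = (1009/245)·f/(1−f) ≈ 0.296 mcg/mL.
Regimen B: f = (1/2)^(22/10) ≈ 0.2176; Cmin,ss = (1291/245)·f/(1−f) ≈ 1.466 mcg/mL.
Difference ≈ 0.296 − 1.466 ≈ -1.170 mcg/mL.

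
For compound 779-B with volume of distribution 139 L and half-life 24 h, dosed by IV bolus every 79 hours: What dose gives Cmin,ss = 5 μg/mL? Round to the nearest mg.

6111 mg

τ/t½ = 79/24 ≈ 3.2917, so f = (1/2)^(79/24) ≈ 0.102120.
Cmin,ss = (D/Vd)·f/(1−f), so D = Cmin,ss·Vd·(1−f)/f.
D = 5 × 139 × (1−f)/f ≈ 5 × 139 × 8.79240 ≈ 6110.72 mg.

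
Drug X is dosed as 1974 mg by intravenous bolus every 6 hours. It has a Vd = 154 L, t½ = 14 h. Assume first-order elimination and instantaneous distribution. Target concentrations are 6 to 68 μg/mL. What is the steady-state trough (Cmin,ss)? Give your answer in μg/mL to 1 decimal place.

k = ln2/t½ = ln2/14 ≈ 0.049511 h⁻¹; fraction remaining f = e^(−kτ) = e^(−0.049511×6) ≈ 0.7430.
At steady state, accumulation factor R = 1/(1 − e^(−kτ)) ≈ 3.8911.
Each bolus raises the concentration by D/Vd = 1974/154 ≈ 12.818 μg/mL.
Steady-state peak Cmax,ss = C₀·R ≈ 12.818 × 3.8911 ≈ 49.876 μg/mL.
One interval later, Cmin,ss = Cmax,ss·e^(−kτ) ≈ 49.876 × 0.7430 ≈ 37.058 μg/mL.
Trough 37.1 μg/mL vs MEC 6 μg/mL: adequate.

37.1 μg/mL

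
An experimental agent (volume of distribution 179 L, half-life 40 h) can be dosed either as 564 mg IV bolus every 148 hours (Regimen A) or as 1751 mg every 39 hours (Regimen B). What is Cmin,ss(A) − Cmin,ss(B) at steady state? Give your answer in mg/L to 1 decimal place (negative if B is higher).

Regimen A: f = (1/2)^(148/40) ≈ 0.0769; Cmin,ss = (564/179)·f/(1−f) ≈ 0.262 mg/L.
Regimen B: f = (1/2)^(39/40) ≈ 0.5087; Cmin,ss = (1751/179)·f/(1−f) ≈ 10.129 mg/L.
Difference ≈ 0.262 − 10.129 ≈ -9.867 mg/L.

-9.9 mg/L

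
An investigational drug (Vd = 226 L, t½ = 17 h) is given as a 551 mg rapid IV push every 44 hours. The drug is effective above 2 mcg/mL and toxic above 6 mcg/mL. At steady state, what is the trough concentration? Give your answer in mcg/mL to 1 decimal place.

0.5 mcg/mL

Over one 44-h interval, 44/17 ≈ 2.5882 half-lives elapse, leaving f ≈ 0.1663 of each dose.
Each bolus raises the concentration by D/Vd = 551/226 ≈ 2.438 mcg/mL.
Steady-state trough Cmin,ss = C₀·f/(1−f) ≈ 2.438 × 0.1663/0.8337 ≈ 0.486 mcg/mL.
Trough 0.5 mcg/mL vs MEC 2 mcg/mL: subtherapeutic.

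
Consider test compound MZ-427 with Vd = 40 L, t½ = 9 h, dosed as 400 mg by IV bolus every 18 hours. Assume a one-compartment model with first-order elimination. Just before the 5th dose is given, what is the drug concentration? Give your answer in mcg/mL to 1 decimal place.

f = (1/2)^(τ/t½) = (1/2)^(18/9) ≈ 0.2500.
C₀ = D/Vd = 400/40 ≈ 10.000 mcg/mL.
Before the 5th dose, 4 doses have been given. Superposition: Cmin = C₀·(f + f² + … + f^4).
≈ 10.000 × (0.2500 + 0.0625 + 0.0156 + 0.0039) ≈ 10.000 × 0.3320 ≈ 3.320 mcg/mL.

3.3 mcg/mL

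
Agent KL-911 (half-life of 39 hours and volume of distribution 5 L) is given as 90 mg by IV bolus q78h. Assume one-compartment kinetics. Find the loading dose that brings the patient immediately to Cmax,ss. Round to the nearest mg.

f = (1/2)^(78/39) ≈ 0.250000; accumulation ratio R = 1/(1−f) ≈ 1.33333.
Loading dose to hit Cmax,ss on first dose: D_load = D_maint·R ≈ 90 × 1.33333 ≈ 120.00 mg.

120 mg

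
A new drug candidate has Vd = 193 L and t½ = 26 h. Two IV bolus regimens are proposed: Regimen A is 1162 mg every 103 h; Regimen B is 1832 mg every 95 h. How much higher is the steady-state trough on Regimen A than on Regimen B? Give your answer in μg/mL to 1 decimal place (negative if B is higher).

-0.4 μg/mL

Regimen A: f = (1/2)^(103/26) ≈ 0.0642; Cmin,ss = (1162/193)·f/(1−f) ≈ 0.413 μg/mL.
Regimen B: f = (1/2)^(95/26) ≈ 0.0794; Cmin,ss = (1832/193)·f/(1−f) ≈ 0.819 μg/mL.
Difference ≈ 0.413 − 0.819 ≈ -0.406 μg/mL.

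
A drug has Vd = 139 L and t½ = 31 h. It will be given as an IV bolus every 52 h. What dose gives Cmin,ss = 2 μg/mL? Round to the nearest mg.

τ/t½ = 52/31 ≈ 1.6774, so f = (1/2)^(52/31) ≈ 0.312641.
Cmin,ss = (D/Vd)·f/(1−f), so D = Cmin,ss·Vd·(1−f)/f.
D = 2 × 139 × (1−f)/f ≈ 2 × 139 × 2.19856 ≈ 611.20 mg.

611 mg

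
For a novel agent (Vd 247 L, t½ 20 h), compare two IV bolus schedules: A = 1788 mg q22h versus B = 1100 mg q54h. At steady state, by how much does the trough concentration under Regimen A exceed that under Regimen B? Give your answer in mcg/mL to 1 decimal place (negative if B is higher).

Regimen A: f = (1/2)^(22/20) ≈ 0.4665; Cmin,ss = (1788/247)·f/(1−f) ≈ 6.330 mcg/mL.
Regimen B: f = (1/2)^(54/20) ≈ 0.1539; Cmin,ss = (1100/247)·f/(1−f) ≈ 0.810 mcg/mL.
Difference ≈ 6.330 − 0.810 ≈ 5.520 mcg/mL.

5.5 mcg/mL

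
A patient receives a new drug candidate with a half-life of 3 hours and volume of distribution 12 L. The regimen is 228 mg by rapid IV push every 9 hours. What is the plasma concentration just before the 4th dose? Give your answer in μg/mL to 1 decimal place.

f = (1/2)^(τ/t½) = (1/2)^(9/3) ≈ 0.1250.
C₀ = D/Vd = 228/12 ≈ 19.000 μg/mL.
Before the 4th dose, 3 doses have been given. Superposition: Cmin = C₀·(f + f² + … + f^3).
≈ 19.000 × (0.1250 + 0.0156 + 0.0020) ≈ 19.000 × 0.1426 ≈ 2.709 μg/mL.

2.7 μg/mL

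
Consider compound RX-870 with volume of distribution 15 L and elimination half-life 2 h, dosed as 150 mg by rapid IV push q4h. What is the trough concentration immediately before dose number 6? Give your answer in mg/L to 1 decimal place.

3.3 mg/L

f = (1/2)^(τ/t½) = (1/2)^(4/2) ≈ 0.2500.
C₀ = D/Vd = 150/15 ≈ 10.000 mg/L.
Before the 6th dose, 5 doses have been given. Superposition: Cmin = C₀·(f + f² + … + f^5).
≈ 10.000 × (0.2500 + 0.0625 + 0.0156 + 0.0039 + 0.0010) ≈ 10.000 × 0.3330 ≈ 3.330 mg/L.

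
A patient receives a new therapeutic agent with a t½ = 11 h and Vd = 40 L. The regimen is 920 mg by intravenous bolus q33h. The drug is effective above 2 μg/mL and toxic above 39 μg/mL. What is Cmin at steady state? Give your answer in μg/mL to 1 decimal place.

τ = 33 h = 3 half-lives, so f = (1/2)^3 = 0.125.
At steady state, R = 1/(1 − 0.125) = 8/7.
Single-dose peak C₀ = D/Vd = 920/40 = 23 μg/mL.
Steady-state peak Cmax,ss = C₀·R = 23 × 8/7 ≈ 26.286 μg/mL.
Steady-state trough Cmin,ss = Cmax,ss·f ≈ 26.286 × 0.125 ≈ 3.286 μg/mL.
Trough 3.3 μg/mL vs MEC 2 μg/mL: adequate.

3.3 μg/mL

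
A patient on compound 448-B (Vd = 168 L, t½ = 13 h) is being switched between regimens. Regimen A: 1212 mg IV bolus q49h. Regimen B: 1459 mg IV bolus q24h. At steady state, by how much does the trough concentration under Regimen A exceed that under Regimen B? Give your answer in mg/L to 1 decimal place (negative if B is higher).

Regimen A: f = (1/2)^(49/13) ≈ 0.0733; Cmin,ss = (1212/168)·f/(1−f) ≈ 0.571 mg/L.
Regimen B: f = (1/2)^(24/13) ≈ 0.2781; Cmin,ss = (1459/168)·f/(1−f) ≈ 3.346 mg/L.
Difference ≈ 0.571 − 3.346 ≈ -2.775 mg/L.

-2.8 mg/L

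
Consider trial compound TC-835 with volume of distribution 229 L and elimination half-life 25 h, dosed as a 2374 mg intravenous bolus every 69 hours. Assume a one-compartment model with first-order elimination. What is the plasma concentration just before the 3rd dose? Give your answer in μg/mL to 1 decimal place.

f = (1/2)^(τ/t½) = (1/2)^(69/25) ≈ 0.1476.
C₀ = D/Vd = 2374/229 ≈ 10.367 μg/mL.
Before the 3rd dose, 2 doses have been given. Superposition: Cmin = C₀·(f + f²).
≈ 10.367 × (0.1476 + 0.0218) ≈ 10.367 × 0.1694 ≈ 1.756 μg/mL.

1.8 μg/mL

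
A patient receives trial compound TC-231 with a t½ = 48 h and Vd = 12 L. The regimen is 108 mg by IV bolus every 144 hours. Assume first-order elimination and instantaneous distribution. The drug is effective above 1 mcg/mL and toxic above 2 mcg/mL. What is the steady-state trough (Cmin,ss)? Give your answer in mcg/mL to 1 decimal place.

1.3 mcg/mL

τ = 144 h = 3 half-lives, so f = (1/2)^3 = 0.125.
At steady state, R = 1/(1 − 0.125) = 8/7.
Single-dose peak C₀ = D/Vd = 108/12 = 9 mcg/mL.
Steady-state peak Cmax,ss = C₀·R = 9 × 8/7 ≈ 10.286 mcg/mL.
Steady-state trough Cmin,ss = Cmax,ss·f ≈ 10.286 × 0.125 ≈ 1.286 mcg/mL.
Trough 1.3 mcg/mL vs MEC 1 mcg/mL: adequate.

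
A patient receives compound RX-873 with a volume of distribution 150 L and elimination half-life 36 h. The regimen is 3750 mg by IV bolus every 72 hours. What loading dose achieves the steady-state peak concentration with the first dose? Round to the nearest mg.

5000 mg

f = (1/2)^(72/36) ≈ 0.250000; accumulation ratio R = 1/(1−f) ≈ 1.33333.
Loading dose to hit Cmax,ss on first dose: D_load = D_maint·R ≈ 3750 × 1.33333 ≈ 4999.99 mg.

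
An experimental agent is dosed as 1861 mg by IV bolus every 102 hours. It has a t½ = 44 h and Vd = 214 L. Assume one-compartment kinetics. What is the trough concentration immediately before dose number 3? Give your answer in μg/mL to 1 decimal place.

f = (1/2)^(τ/t½) = (1/2)^(102/44) ≈ 0.2005.
C₀ = D/Vd = 1861/214 ≈ 8.696 μg/mL.
Before the 3rd dose, 2 doses have been given. Superposition: Cmin = C₀·(f + f²).
≈ 8.696 × (0.2005 + 0.0402) ≈ 8.696 × 0.2407 ≈ 2.093 μg/mL.

2.1 μg/mL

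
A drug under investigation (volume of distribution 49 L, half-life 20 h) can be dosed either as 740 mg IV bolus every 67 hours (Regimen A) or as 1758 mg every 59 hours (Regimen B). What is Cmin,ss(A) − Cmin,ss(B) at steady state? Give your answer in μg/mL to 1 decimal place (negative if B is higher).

-3.7 μg/mL

Regimen A: f = (1/2)^(67/20) ≈ 0.0981; Cmin,ss = (740/49)·f/(1−f) ≈ 1.643 μg/mL.
Regimen B: f = (1/2)^(59/20) ≈ 0.1294; Cmin,ss = (1758/49)·f/(1−f) ≈ 5.333 μg/mL.
Difference ≈ 1.643 − 5.333 ≈ -3.690 μg/mL.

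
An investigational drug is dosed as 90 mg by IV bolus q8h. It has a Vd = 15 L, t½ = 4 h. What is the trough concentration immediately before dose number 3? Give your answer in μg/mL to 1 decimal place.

1.9 μg/mL

f = (1/2)^(τ/t½) = (1/2)^(8/4) ≈ 0.2500.
C₀ = D/Vd = 90/15 ≈ 6.000 μg/mL.
Before the 3rd dose, 2 doses have been given. Superposition: Cmin = C₀·(f + f²).
≈ 6.000 × (0.2500 + 0.0625) ≈ 6.000 × 0.3125 ≈ 1.875 μg/mL.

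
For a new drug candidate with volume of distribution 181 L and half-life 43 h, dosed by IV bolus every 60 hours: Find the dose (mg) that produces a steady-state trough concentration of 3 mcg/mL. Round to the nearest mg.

τ/t½ = 60/43 ≈ 1.3953, so f = (1/2)^(60/43) ≈ 0.380153.
Cmin,ss = (D/Vd)·f/(1−f), so D = Cmin,ss·Vd·(1−f)/f.
D = 3 × 181 × (1−f)/f ≈ 3 × 181 × 1.63052 ≈ 885.37 mg.

885 mg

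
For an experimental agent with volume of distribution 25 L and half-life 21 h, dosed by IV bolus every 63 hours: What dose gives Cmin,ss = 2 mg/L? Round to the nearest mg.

350 mg

τ/t½ = 63/21 ≈ 3, so f = (1/2)^(63/21) ≈ 0.125000.
Cmin,ss = (D/Vd)·f/(1−f), so D = Cmin,ss·Vd·(1−f)/f.
D = 2 × 25 × (1−f)/f ≈ 2 × 25 × 7.00000 ≈ 350.00 mg.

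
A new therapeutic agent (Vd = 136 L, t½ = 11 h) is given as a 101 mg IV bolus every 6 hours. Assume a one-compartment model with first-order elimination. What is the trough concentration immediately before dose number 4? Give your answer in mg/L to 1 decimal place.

1.1 mg/L

f = (1/2)^(τ/t½) = (1/2)^(6/11) ≈ 0.6852.
C₀ = D/Vd = 101/136 ≈ 0.743 mg/L.
Before the 4th dose, 3 doses have been given. Superposition: Cmin = C₀·(f + f² + … + f^3).
≈ 0.743 × (0.6852 + 0.4695 + 0.3217) ≈ 0.743 × 1.4764 ≈ 1.097 mg/L.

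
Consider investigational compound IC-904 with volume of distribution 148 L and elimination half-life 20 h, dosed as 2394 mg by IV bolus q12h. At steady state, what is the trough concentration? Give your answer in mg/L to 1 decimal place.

31.4 mg/L

k = ln2/t½ = ln2/20 ≈ 0.034657 h⁻¹; fraction remaining f = e^(−kτ) = e^(−0.034657×12) ≈ 0.6598.
Accumulation ratio R = 1/(1 − f) ≈ 1/0.3402 ≈ 2.9394.
Single-dose peak C₀ = D/Vd = 2394/148 ≈ 16.176 mg/L.
Steady-state peak Cmax,ss = C₀·R ≈ 16.176 × 2.9394 ≈ 47.548 mg/L.
One interval later, Cmin,ss = Cmax,ss·e^(−kτ) ≈ 47.548 × 0.6598 ≈ 31.372 mg/L.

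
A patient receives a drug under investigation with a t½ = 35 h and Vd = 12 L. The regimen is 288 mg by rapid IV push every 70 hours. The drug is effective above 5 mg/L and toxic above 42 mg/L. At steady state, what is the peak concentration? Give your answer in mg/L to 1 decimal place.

32.0 mg/L

The dosing interval is 2 half-lives, so f = 2^(−2) = 0.25.
At steady state, R = 1/(1 − 0.25) = 4/3.
Single-dose peak C₀ = D/Vd = 288/12 = 24 mg/L.
Steady-state peak Cmax,ss = C₀·R = 24 × 4/3 ≈ 32.000 mg/L.
Peak 32.0 mg/L vs MTC 42 mg/L: below toxic threshold.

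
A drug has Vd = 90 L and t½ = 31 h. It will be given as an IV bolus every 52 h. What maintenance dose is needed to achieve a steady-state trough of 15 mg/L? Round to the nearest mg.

2968 mg

τ/t½ = 52/31 ≈ 1.6774, so f = (1/2)^(52/31) ≈ 0.312641.
Cmin,ss = (D/Vd)·f/(1−f), so D = Cmin,ss·Vd·(1−f)/f.
D = 15 × 90 × (1−f)/f ≈ 15 × 90 × 2.19856 ≈ 2968.06 mg.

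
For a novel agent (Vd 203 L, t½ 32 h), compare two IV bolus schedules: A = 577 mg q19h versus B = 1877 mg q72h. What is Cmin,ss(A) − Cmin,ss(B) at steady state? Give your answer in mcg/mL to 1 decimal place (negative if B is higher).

Regimen A: f = (1/2)^(19/32) ≈ 0.6626; Cmin,ss = (577/203)·f/(1−f) ≈ 5.582 mcg/mL.
Regimen B: f = (1/2)^(72/32) ≈ 0.2102; Cmin,ss = (1877/203)·f/(1−f) ≈ 2.461 mcg/mL.
Difference ≈ 5.582 − 2.461 ≈ 3.121 mcg/mL.

3.1 mcg/mL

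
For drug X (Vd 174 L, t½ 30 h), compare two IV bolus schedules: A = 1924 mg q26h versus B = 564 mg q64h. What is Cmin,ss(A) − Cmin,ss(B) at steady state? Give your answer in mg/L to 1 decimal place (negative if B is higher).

12.5 mg/L

Regimen A: f = (1/2)^(26/30) ≈ 0.5484; Cmin,ss = (1924/174)·f/(1−f) ≈ 13.428 mg/L.
Regimen B: f = (1/2)^(64/30) ≈ 0.2279; Cmin,ss = (564/174)·f/(1−f) ≈ 0.957 mg/L.
Difference ≈ 13.428 − 0.957 ≈ 12.471 mg/L.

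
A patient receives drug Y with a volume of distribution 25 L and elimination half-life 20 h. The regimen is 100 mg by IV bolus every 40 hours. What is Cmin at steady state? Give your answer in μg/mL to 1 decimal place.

1.3 μg/mL

The dosing interval is 2 half-lives, so f = 2^(−2) = 0.25.
Accumulation ratio R = 1/(1 − f) = 1/0.75 = 4/3.
Single-dose peak C₀ = D/Vd = 100/25 = 4 μg/mL.
Steady-state peak Cmax,ss = C₀·R = 4 × 4/3 ≈ 5.333 μg/mL.
Steady-state trough Cmin,ss = Cmax,ss·f ≈ 5.333 × 0.25 ≈ 1.333 μg/mL.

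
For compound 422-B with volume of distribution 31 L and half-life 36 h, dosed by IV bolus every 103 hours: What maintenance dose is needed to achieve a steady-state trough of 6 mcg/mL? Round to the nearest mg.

τ/t½ = 103/36 ≈ 2.8611, so f = (1/2)^(103/36) ≈ 0.137632.
Cmin,ss = (D/Vd)·f/(1−f), so D = Cmin,ss·Vd·(1−f)/f.
D = 6 × 31 × (1−f)/f ≈ 6 × 31 × 6.26575 ≈ 1165.43 mg.

1165 mg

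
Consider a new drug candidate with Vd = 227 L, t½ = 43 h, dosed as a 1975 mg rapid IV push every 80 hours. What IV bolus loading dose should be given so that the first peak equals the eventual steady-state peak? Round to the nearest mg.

f = (1/2)^(80/43) ≈ 0.275387; accumulation ratio R = 1/(1−f) ≈ 1.38005.
Loading dose to hit Cmax,ss on first dose: D_load = D_maint·R ≈ 1975 × 1.38005 ≈ 2725.60 mg.

2726 mg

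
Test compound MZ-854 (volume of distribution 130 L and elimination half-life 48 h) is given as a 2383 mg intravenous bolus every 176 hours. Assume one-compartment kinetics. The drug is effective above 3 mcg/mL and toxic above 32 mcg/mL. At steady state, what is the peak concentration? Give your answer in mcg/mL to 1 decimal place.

τ/t½ = 176/48 ≈ 3.6667, so fraction remaining f = (1/2)^(176/48) ≈ 0.0787.
At steady state, accumulation factor R = 1/(1 − e^(−kτ)) ≈ 1.0854.
Each bolus raises the concentration by D/Vd = 2383/130 ≈ 18.331 mcg/mL.
Cmax,ss = C₀/(1 − f) ≈ 18.331/0.9213 ≈ 19.897 mcg/mL.
Peak 19.9 mcg/mL vs MTC 32 mcg/mL: below toxic threshold.

19.9 mcg/mL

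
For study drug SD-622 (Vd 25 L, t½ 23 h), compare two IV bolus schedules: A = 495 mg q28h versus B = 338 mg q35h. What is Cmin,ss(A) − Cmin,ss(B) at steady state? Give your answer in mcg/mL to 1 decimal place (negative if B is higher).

Regimen A: f = (1/2)^(28/23) ≈ 0.4301; Cmin,ss = (495/25)·f/(1−f) ≈ 14.943 mcg/mL.
Regimen B: f = (1/2)^(35/23) ≈ 0.3483; Cmin,ss = (338/25)·f/(1−f) ≈ 7.226 mcg/mL.
Difference ≈ 14.943 − 7.226 ≈ 7.717 mcg/mL.

7.7 mcg/mL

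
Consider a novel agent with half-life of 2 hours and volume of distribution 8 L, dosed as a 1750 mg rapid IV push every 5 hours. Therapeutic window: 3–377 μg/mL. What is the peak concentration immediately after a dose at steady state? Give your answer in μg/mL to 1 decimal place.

265.7 μg/mL

τ/t½ = 5/2 ≈ 2.5, so fraction remaining f = (1/2)^(5/2) ≈ 0.1768.
At steady state, accumulation factor R = 1/(1 − e^(−kτ)) ≈ 1.2148.
Single-dose peak C₀ = D/Vd = 1750/8 ≈ 218.750 μg/mL.
Steady-state peak Cmax,ss = C₀·R ≈ 218.750 × 1.2148 ≈ 265.738 μg/mL.
Peak 265.7 μg/mL vs MTC 377 μg/mL: below toxic threshold.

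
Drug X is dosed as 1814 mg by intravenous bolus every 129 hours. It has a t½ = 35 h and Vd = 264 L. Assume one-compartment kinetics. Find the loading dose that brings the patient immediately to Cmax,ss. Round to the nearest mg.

f = (1/2)^(129/35) ≈ 0.077712; accumulation ratio R = 1/(1−f) ≈ 1.08426.
Loading dose to hit Cmax,ss on first dose: D_load = D_maint·R ≈ 1814 × 1.08426 ≈ 1966.85 mg.

1967 mg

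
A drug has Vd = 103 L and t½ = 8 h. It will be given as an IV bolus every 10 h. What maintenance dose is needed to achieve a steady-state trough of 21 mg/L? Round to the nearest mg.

τ/t½ = 10/8 ≈ 1.25, so f = (1/2)^(10/8) ≈ 0.420448.
Cmin,ss = (D/Vd)·f/(1−f), so D = Cmin,ss·Vd·(1−f)/f.
D = 21 × 103 × (1−f)/f ≈ 21 × 103 × 1.37842 ≈ 2981.52 mg.

2982 mg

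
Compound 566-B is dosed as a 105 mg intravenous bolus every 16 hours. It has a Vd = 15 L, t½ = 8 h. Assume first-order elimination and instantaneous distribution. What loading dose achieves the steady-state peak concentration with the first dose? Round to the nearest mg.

140 mg

f = (1/2)^(16/8) ≈ 0.250000; accumulation ratio R = 1/(1−f) ≈ 1.33333.
Loading dose to hit Cmax,ss on first dose: D_load = D_maint·R ≈ 105 × 1.33333 ≈ 140.00 mg.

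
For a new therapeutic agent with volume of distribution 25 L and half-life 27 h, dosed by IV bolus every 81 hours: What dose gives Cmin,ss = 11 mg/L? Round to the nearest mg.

1925 mg

τ/t½ = 81/27 ≈ 3, so f = (1/2)^(81/27) ≈ 0.125000.
Cmin,ss = (D/Vd)·f/(1−f), so D = Cmin,ss·Vd·(1−f)/f.
D = 11 × 25 × (1−f)/f ≈ 11 × 25 × 7.00000 ≈ 1925.00 mg.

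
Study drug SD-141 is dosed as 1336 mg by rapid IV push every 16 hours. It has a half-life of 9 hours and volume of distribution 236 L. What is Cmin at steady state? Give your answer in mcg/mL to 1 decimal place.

Over one 16-h interval, 16/9 ≈ 1.7778 half-lives elapse, leaving f ≈ 0.2916 of each dose.
Accumulation ratio R = 1/(1 − f) ≈ 1/0.7084 ≈ 1.4116.
Single-dose peak C₀ = D/Vd = 1336/236 ≈ 5.661 mcg/mL.
Steady-state peak Cmax,ss = C₀·R ≈ 5.661 × 1.4116 ≈ 7.991 mcg/mL.
Steady-state trough Cmin,ss = Cmax,ss·f ≈ 7.991 × 0.2916 ≈ 2.330 mcg/mL.

2.3 mcg/mL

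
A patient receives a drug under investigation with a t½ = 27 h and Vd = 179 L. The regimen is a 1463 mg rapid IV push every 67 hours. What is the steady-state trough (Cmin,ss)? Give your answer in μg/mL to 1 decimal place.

1.8 μg/mL

Over one 67-h interval, 67/27 ≈ 2.4815 half-lives elapse, leaving f ≈ 0.1791 of each dose.
Accumulation ratio R = 1/(1 − f) ≈ 1/0.8209 ≈ 1.2182.
Each bolus raises the concentration by D/Vd = 1463/179 ≈ 8.173 μg/mL.
Cmax,ss = C₀/(1 − f) ≈ 8.173/0.8209 ≈ 9.956 μg/mL.
One interval later, Cmin,ss = Cmax,ss·e^(−kτ) ≈ 9.956 × 0.1791 ≈ 1.783 μg/mL.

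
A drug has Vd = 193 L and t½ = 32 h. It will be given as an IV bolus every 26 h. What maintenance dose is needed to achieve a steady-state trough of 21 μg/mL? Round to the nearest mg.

τ/t½ = 26/32 ≈ 0.8125, so f = (1/2)^(26/32) ≈ 0.569394.
Cmin,ss = (D/Vd)·f/(1−f), so D = Cmin,ss·Vd·(1−f)/f.
D = 21 × 193 × (1−f)/f ≈ 21 × 193 × 0.75625 ≈ 3065.08 mg.

3065 mg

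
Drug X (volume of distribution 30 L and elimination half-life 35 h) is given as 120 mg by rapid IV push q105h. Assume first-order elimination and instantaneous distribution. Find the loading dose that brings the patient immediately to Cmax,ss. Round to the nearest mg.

f = (1/2)^(105/35) ≈ 0.125000; accumulation ratio R = 1/(1−f) ≈ 1.14286.
Loading dose to hit Cmax,ss on first dose: D_load = D_maint·R ≈ 120 × 1.14286 ≈ 137.14 mg.

137 mg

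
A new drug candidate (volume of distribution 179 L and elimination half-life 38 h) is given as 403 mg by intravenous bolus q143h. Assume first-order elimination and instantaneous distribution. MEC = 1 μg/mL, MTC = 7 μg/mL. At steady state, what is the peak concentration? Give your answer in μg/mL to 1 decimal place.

τ/t½ = 143/38 ≈ 3.7632, so fraction remaining f = (1/2)^(143/38) ≈ 0.0737.
At steady state, accumulation factor R = 1/(1 − e^(−kτ)) ≈ 1.0796.
Single-dose peak C₀ = D/Vd = 403/179 ≈ 2.251 μg/mL.
Steady-state peak Cmax,ss = C₀·R ≈ 2.251 × 1.0796 ≈ 2.430 μg/mL.
Peak 2.4 μg/mL vs MTC 7 μg/mL: below toxic threshold.

2.4 μg/mL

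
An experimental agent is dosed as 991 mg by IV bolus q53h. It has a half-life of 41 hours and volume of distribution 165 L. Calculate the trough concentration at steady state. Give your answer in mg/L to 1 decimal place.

4.1 mg/L

k = ln2/t½ = ln2/41 ≈ 0.016906 h⁻¹; fraction remaining f = e^(−kτ) = e^(−0.016906×53) ≈ 0.4082.
Each bolus raises the concentration by D/Vd = 991/165 ≈ 6.006 mg/L.
Steady-state trough Cmin,ss = C₀·f/(1−f) ≈ 6.006 × 0.4082/0.5918 ≈ 4.143 mg/L.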